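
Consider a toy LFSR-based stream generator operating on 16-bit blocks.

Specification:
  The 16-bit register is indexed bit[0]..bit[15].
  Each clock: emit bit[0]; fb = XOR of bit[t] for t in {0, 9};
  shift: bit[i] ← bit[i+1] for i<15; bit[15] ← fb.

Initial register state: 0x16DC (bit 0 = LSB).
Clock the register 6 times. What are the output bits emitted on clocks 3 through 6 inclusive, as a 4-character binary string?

reg_0 = 0x16DC
clock 1: out=0, reg = 0x8B6E
clock 2: out=0, reg = 0xC5B7
clock 3: out=1, reg = 0xE2DB
clock 4: out=1, reg = 0x716D
clock 5: out=1, reg = 0xB8B6
clock 6: out=0, reg = 0x5C5B

1110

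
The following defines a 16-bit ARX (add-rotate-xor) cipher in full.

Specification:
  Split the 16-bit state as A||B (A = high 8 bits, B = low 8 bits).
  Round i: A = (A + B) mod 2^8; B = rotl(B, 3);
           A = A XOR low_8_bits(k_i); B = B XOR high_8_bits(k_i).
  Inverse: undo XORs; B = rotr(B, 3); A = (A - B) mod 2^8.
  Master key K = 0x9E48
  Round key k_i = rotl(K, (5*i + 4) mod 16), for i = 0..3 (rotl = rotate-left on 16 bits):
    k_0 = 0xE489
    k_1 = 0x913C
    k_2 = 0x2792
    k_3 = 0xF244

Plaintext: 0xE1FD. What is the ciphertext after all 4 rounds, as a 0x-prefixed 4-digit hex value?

s_0 = plaintext = 0xE1FD
s_1 = Round(s_0, k_0) = 0x570B
s_2 = Round(s_1, k_1) = 0x5EC9
s_3 = Round(s_2, k_2) = 0xB569
s_4 = Round(s_3, k_3) = 0x5AB9

0x5AB9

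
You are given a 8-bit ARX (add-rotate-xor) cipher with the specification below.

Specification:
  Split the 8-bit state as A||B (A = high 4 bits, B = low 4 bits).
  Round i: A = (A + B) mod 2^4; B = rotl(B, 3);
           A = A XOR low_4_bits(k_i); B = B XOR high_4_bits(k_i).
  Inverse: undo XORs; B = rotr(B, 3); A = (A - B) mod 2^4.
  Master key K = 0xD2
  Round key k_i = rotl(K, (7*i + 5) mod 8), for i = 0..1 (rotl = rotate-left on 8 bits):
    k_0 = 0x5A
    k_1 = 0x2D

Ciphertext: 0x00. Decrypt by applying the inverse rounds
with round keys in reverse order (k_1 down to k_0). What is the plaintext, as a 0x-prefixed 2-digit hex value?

0x12

s_0 = ciphertext = 0x00
s_1 = InvRound(s_0, k_1) = 0x94
s_2 = InvRound(s_1, k_0) = 0x12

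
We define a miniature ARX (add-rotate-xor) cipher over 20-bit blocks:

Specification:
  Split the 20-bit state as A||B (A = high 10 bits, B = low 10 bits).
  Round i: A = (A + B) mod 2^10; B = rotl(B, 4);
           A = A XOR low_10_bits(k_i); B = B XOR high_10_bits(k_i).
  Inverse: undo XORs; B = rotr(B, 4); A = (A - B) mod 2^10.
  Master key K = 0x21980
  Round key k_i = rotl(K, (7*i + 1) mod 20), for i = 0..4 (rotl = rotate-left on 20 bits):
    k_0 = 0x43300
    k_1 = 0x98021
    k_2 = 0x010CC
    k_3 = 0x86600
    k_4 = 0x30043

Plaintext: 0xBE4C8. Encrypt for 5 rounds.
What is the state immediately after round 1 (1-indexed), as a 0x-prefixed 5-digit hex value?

0x3058F

s_0 = plaintext = 0xBE4C8
s_1 = Round(s_0, k_0) = 0x3058F
s_2 = Round(s_1, k_1) = 0x9C696
s_3 = Round(s_2, k_2) = 0x72D6E
s_4 = Round(s_3, k_3) = 0x4E4FC
s_5 = Round(s_4, k_4) = 0x9DB03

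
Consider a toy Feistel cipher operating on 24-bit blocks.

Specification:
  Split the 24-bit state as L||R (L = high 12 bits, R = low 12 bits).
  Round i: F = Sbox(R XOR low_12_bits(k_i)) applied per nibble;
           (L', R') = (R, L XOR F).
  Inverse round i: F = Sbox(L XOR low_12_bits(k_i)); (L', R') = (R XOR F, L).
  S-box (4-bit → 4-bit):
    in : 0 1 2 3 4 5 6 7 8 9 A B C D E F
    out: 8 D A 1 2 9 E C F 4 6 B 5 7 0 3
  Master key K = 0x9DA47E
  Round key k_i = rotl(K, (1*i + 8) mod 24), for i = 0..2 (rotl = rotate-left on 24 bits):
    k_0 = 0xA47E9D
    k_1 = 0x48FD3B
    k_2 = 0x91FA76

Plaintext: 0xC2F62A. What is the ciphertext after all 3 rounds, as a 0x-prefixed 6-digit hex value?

s_0 = plaintext = 0xC2F62A
s_1 = Round(s_0, k_0) = 0x62A393
s_2 = Round(s_1, k_1) = 0x393645
s_3 = Round(s_2, k_2) = 0x645682

0x645682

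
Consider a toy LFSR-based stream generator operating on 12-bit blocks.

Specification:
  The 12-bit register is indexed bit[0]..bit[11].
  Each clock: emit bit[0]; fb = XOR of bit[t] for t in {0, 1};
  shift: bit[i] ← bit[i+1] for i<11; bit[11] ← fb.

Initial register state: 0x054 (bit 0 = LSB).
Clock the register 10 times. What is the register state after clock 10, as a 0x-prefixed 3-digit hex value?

reg_0 = 0x054
clock 1: out=0, reg = 0x02A
clock 2: out=0, reg = 0x815
clock 3: out=1, reg = 0xC0A
clock 4: out=0, reg = 0xE05
clock 5: out=1, reg = 0xF02
clock 6: out=0, reg = 0xF81
clock 7: out=1, reg = 0xFC0
clock 8: out=0, reg = 0x7E0
clock 9: out=0, reg = 0x3F0
clock 10: out=0, reg = 0x1F8

0x1F8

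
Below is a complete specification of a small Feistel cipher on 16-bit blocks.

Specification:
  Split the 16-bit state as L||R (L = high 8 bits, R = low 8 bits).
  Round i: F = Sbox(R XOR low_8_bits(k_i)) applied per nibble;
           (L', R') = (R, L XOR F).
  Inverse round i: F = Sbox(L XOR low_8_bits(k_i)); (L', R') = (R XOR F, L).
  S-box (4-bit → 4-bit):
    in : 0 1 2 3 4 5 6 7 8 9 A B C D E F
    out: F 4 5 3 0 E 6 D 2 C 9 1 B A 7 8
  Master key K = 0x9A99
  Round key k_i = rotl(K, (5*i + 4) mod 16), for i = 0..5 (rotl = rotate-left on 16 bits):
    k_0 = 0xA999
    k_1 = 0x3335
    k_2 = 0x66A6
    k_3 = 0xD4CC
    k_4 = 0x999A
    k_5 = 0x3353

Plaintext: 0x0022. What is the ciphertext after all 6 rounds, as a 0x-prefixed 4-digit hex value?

0x8405

s_0 = plaintext = 0x0022
s_1 = Round(s_0, k_0) = 0x2211
s_2 = Round(s_1, k_1) = 0x1172
s_3 = Round(s_2, k_2) = 0x72B1
s_4 = Round(s_3, k_3) = 0xB1A8
s_5 = Round(s_4, k_4) = 0xA884
s_6 = Round(s_5, k_5) = 0x8405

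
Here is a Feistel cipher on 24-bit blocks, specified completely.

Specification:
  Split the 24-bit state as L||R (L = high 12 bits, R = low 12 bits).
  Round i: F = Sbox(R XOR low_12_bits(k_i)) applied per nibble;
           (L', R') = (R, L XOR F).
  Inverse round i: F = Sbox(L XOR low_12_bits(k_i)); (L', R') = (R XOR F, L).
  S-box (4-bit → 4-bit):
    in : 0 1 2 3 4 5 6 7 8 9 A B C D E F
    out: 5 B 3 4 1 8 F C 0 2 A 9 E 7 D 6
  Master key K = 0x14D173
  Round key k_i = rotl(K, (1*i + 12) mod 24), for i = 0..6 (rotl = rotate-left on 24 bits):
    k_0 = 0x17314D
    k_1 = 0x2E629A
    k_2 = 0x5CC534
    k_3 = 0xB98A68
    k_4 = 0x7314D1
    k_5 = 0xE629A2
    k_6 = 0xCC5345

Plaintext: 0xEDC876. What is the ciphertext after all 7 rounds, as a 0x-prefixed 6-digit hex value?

s_0 = plaintext = 0xEDC876
s_1 = Round(s_0, k_0) = 0x876C95
s_2 = Round(s_1, k_1) = 0xC95520
s_3 = Round(s_2, k_2) = 0x520924
s_4 = Round(s_3, k_3) = 0x92413E
s_5 = Round(s_4, k_4) = 0x13E1F2
s_6 = Round(s_5, k_5) = 0x1F21BB
s_7 = Round(s_6, k_6) = 0x1BB29F

0x1BB29F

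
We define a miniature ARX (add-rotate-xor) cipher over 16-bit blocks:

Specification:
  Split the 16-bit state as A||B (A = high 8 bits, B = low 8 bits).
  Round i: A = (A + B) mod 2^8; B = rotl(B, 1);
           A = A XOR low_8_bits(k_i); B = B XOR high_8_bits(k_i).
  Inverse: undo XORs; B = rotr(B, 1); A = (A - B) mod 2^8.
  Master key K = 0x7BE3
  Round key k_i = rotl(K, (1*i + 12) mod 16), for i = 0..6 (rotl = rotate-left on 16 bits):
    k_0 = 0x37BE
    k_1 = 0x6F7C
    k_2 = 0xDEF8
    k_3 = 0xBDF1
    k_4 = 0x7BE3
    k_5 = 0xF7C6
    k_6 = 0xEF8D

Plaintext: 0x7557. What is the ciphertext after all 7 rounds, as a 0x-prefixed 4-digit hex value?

s_0 = plaintext = 0x7557
s_1 = Round(s_0, k_0) = 0x7299
s_2 = Round(s_1, k_1) = 0x775C
s_3 = Round(s_2, k_2) = 0x2B66
s_4 = Round(s_3, k_3) = 0x6071
s_5 = Round(s_4, k_4) = 0x3299
s_6 = Round(s_5, k_5) = 0x0DC4
s_7 = Round(s_6, k_6) = 0x5C66

0x5C66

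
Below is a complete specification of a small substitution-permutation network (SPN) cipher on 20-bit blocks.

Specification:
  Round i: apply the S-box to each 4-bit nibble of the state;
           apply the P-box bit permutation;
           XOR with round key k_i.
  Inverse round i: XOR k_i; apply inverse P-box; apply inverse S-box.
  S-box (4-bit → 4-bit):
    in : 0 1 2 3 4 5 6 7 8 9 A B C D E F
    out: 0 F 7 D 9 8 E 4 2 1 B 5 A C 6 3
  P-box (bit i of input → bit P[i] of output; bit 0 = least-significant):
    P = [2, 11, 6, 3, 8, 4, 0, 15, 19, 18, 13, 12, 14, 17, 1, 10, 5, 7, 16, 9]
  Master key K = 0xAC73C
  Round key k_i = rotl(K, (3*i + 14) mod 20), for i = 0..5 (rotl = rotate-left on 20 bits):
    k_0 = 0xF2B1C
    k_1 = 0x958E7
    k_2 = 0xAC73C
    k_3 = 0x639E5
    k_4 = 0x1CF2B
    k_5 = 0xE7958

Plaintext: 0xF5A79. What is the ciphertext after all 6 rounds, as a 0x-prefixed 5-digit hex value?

0xC0834

s_0 = plaintext = 0xF5A79
s_1 = Round(s_0, k_0) = 0x33FB9
s_2 = Round(s_1, k_1) = 0x41FC0
s_3 = Round(s_2, k_2) = 0x4010E
s_4 = Round(s_3, k_3) = 0xA0385
s_5 = Round(s_4, k_4) = 0x9FD93
s_6 = Round(s_5, k_5) = 0xC0834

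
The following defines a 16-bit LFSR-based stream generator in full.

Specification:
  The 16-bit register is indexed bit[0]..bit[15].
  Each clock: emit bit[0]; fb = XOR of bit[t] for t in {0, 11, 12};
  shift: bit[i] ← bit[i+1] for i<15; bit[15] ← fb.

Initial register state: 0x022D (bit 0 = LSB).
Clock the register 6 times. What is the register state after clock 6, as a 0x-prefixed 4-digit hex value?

0x7408

reg_0 = 0x022D
clock 1: out=1, reg = 0x8116
clock 2: out=0, reg = 0x408B
clock 3: out=1, reg = 0xA045
clock 4: out=1, reg = 0xD022
clock 5: out=0, reg = 0xE811
clock 6: out=1, reg = 0x7408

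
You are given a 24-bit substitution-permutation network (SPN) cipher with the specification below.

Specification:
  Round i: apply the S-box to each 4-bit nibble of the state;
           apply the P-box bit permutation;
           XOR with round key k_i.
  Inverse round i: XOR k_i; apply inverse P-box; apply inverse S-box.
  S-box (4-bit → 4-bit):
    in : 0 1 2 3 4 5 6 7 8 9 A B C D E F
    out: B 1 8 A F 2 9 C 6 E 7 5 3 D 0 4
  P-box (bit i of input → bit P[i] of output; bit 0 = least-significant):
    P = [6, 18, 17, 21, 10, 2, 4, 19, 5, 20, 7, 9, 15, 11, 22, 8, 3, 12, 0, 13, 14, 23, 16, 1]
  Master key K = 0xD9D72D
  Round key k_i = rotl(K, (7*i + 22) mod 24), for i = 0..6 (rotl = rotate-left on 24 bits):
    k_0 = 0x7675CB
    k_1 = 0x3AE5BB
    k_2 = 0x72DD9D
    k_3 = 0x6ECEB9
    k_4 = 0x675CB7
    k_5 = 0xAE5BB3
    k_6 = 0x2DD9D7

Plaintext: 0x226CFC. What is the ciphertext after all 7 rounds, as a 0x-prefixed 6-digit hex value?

0x129046

s_0 = plaintext = 0x226CFC
s_1 = Round(s_0, k_0) = 0x62D4B9
s_2 = Round(s_1, k_1) = 0x4C0209
s_3 = Round(s_2, k_2) = 0xDD0293
s_4 = Round(s_3, k_3) = 0x4325A6
s_5 = Round(s_4, k_4) = 0xD629E1
s_6 = Round(s_5, k_5) = 0xBF3879
s_7 = Round(s_6, k_6) = 0x129046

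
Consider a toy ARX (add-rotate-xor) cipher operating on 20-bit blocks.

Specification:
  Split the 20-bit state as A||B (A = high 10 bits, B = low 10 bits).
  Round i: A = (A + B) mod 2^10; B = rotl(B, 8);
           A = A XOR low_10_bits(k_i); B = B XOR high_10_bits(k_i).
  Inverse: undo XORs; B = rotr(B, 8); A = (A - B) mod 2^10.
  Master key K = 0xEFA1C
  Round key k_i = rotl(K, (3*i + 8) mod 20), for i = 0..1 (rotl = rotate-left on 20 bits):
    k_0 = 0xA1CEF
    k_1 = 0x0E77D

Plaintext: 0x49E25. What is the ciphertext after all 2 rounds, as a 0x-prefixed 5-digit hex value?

s_0 = plaintext = 0x49E25
s_1 = Round(s_0, k_0) = 0xE8F0E
s_2 = Round(s_1, k_1) = 0x732FA

0x732FA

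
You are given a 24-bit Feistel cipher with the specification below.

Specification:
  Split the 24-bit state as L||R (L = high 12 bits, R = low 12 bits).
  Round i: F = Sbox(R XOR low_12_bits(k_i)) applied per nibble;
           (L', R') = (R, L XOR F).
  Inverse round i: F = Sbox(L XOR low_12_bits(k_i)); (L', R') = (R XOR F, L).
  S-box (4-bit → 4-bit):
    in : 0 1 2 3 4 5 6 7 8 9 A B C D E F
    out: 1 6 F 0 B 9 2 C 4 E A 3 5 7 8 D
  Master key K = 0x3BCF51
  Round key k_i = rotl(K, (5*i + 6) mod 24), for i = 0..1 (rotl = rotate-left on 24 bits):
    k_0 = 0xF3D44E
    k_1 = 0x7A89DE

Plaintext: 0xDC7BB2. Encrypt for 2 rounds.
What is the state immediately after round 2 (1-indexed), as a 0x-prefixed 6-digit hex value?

s_0 = plaintext = 0xDC7BB2
s_1 = Round(s_0, k_0) = 0xBB2012
s_2 = Round(s_1, k_1) = 0x0125E7

0x0125E7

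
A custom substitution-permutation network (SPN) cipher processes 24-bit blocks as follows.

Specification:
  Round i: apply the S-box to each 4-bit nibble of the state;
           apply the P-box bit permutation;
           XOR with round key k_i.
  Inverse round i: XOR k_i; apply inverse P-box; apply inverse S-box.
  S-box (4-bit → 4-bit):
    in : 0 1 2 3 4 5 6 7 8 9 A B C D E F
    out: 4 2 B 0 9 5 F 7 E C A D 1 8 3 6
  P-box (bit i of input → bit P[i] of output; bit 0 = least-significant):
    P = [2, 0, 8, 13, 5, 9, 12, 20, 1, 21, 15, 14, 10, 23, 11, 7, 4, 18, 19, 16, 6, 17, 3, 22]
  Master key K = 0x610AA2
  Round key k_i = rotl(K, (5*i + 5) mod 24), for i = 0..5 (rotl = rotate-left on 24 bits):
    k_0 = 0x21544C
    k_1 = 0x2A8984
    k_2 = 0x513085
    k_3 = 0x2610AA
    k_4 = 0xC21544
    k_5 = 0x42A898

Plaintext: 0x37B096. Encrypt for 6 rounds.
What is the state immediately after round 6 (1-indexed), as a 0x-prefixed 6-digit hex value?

0xD9BF88

s_0 = plaintext = 0x37B096
s_1 = Round(s_0, k_0) = 0x3DE9D9
s_2 = Round(s_1, k_1) = 0xBB6C84
s_3 = Round(s_2, k_2) = 0x880E5B
s_4 = Round(s_3, k_3) = 0x492984
s_5 = Round(s_4, k_4) = 0x1BE380
s_6 = Round(s_5, k_5) = 0xD9BF88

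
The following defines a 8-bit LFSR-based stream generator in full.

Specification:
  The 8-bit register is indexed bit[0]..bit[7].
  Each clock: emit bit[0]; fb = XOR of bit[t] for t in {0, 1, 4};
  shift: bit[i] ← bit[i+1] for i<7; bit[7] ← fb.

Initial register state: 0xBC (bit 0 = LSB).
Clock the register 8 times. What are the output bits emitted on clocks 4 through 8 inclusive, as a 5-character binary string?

11101

reg_0 = 0xBC
clock 1: out=0, reg = 0xDE
clock 2: out=0, reg = 0x6F
clock 3: out=1, reg = 0x37
clock 4: out=1, reg = 0x9B
clock 5: out=1, reg = 0xCD
clock 6: out=1, reg = 0xE6
clock 7: out=0, reg = 0xF3
clock 8: out=1, reg = 0xF9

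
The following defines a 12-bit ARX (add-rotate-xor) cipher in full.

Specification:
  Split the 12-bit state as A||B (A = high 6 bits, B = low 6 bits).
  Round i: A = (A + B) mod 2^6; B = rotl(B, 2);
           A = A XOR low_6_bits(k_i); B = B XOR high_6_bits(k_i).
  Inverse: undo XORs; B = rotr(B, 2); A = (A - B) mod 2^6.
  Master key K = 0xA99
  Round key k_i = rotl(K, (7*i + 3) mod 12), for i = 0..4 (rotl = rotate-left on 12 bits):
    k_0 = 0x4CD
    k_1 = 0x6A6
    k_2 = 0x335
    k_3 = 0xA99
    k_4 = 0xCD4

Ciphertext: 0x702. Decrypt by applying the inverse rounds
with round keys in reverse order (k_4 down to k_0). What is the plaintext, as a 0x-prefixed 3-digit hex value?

0xCBC

s_0 = ciphertext = 0x702
s_1 = InvRound(s_0, k_4) = 0xB1C
s_2 = InvRound(s_1, k_3) = 0x22D
s_3 = InvRound(s_2, k_2) = 0x958
s_4 = InvRound(s_3, k_1) = 0x8E0
s_5 = InvRound(s_4, k_0) = 0xCBC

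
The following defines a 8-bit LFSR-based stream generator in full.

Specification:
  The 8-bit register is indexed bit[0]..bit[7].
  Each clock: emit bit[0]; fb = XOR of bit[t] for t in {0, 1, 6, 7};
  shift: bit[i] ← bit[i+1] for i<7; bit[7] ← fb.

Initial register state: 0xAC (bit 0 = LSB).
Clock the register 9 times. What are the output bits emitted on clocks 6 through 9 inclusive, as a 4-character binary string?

reg_0 = 0xAC
clock 1: out=0, reg = 0xD6
clock 2: out=0, reg = 0xEB
clock 3: out=1, reg = 0x75
clock 4: out=1, reg = 0x3A
clock 5: out=0, reg = 0x9D
clock 6: out=1, reg = 0x4E
clock 7: out=0, reg = 0x27
clock 8: out=1, reg = 0x13
clock 9: out=1, reg = 0x09

1011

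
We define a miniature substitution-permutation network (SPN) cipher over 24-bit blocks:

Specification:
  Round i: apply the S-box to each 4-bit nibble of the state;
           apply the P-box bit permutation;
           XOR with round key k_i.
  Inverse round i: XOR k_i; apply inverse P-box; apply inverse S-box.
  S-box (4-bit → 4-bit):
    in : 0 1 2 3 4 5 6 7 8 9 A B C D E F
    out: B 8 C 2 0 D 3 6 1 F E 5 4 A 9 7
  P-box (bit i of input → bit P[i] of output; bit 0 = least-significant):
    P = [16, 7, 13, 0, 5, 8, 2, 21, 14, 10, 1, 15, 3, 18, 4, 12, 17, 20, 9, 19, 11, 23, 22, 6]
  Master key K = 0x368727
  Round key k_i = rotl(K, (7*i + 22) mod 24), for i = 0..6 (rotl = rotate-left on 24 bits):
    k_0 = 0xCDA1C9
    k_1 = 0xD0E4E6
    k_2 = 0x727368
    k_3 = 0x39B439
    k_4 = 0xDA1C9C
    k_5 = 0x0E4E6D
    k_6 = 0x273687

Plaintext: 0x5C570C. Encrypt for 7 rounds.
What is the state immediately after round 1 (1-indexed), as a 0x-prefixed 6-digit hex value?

0xAD9EB3

s_0 = plaintext = 0x5C570C
s_1 = Round(s_0, k_0) = 0xAD9EB3
s_2 = Round(s_1, k_1) = 0x0C341A
s_3 = Round(s_2, k_2) = 0xD659A9
s_4 = Round(s_3, k_3) = 0x8A41E6
s_5 = Round(s_4, k_4) = 0xE3963C
s_6 = Round(s_5, k_5) = 0x1A3335
s_7 = Round(s_6, k_6) = 0x3A11C6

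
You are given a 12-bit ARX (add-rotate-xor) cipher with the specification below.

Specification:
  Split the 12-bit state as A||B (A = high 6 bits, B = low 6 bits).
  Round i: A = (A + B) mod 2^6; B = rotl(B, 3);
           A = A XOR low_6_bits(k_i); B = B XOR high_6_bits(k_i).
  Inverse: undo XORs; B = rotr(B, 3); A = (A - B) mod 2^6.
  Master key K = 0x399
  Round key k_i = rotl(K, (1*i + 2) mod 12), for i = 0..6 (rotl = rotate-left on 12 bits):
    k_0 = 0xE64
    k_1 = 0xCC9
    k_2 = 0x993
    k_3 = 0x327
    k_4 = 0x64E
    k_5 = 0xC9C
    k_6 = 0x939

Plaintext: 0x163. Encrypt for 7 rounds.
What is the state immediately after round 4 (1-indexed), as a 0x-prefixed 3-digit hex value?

s_0 = plaintext = 0x163
s_1 = Round(s_0, k_0) = 0x325
s_2 = Round(s_1, k_1) = 0xE1F
s_3 = Round(s_2, k_2) = 0x11D
s_4 = Round(s_3, k_3) = 0x1A7
s_5 = Round(s_4, k_4) = 0x8E5
s_6 = Round(s_5, k_5) = 0x51E
s_7 = Round(s_6, k_6) = 0x2D7

0x1A7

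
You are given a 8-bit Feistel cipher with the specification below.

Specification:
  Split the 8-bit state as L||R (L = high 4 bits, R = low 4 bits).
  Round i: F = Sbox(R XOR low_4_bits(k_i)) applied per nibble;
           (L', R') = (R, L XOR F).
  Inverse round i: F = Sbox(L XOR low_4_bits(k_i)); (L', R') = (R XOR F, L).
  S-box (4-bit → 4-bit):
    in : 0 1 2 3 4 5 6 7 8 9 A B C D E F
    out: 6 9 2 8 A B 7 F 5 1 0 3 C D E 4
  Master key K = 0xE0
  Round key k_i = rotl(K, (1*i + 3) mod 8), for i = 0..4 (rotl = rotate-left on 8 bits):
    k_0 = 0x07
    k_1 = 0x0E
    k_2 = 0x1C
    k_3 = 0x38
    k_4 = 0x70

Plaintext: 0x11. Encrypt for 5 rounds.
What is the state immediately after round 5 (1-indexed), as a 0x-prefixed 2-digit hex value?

0x7C

s_0 = plaintext = 0x11
s_1 = Round(s_0, k_0) = 0x16
s_2 = Round(s_1, k_1) = 0x64
s_3 = Round(s_2, k_2) = 0x43
s_4 = Round(s_3, k_3) = 0x37
s_5 = Round(s_4, k_4) = 0x7C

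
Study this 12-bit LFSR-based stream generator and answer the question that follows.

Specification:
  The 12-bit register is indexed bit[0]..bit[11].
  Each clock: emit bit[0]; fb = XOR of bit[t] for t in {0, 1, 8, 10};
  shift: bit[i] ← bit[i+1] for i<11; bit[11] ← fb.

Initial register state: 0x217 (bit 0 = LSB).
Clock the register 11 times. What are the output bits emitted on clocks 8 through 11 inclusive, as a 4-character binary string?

reg_0 = 0x217
clock 1: out=1, reg = 0x10B
clock 2: out=1, reg = 0x885
clock 3: out=1, reg = 0xC42
clock 4: out=0, reg = 0x621
clock 5: out=1, reg = 0x310
clock 6: out=0, reg = 0x988
clock 7: out=0, reg = 0xCC4
clock 8: out=0, reg = 0xE62
clock 9: out=0, reg = 0x731
clock 10: out=1, reg = 0xB98
clock 11: out=0, reg = 0xDCC

0010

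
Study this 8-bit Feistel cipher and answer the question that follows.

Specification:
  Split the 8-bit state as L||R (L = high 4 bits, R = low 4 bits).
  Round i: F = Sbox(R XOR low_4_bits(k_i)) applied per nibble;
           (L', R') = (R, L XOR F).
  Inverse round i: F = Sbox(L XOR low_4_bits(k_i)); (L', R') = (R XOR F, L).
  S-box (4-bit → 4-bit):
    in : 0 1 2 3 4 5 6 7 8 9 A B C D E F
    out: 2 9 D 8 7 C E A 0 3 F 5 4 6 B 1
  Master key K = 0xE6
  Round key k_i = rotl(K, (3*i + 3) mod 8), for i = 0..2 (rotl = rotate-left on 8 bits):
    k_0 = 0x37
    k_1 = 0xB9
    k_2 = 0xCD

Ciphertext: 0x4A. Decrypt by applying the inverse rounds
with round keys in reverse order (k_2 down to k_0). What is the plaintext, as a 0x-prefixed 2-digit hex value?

s_0 = ciphertext = 0x4A
s_1 = InvRound(s_0, k_2) = 0x94
s_2 = InvRound(s_1, k_1) = 0x69
s_3 = InvRound(s_2, k_0) = 0x06

0x06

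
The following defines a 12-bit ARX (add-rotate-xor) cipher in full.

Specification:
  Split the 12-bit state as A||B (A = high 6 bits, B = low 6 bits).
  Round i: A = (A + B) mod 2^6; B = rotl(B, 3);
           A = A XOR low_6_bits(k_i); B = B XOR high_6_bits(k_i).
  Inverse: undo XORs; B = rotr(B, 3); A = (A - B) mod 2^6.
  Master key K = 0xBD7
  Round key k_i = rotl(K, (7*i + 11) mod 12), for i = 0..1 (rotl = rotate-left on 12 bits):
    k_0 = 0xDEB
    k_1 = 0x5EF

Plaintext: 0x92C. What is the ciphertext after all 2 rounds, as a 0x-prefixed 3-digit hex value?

s_0 = plaintext = 0x92C
s_1 = Round(s_0, k_0) = 0xED2
s_2 = Round(s_1, k_1) = 0x885

0x885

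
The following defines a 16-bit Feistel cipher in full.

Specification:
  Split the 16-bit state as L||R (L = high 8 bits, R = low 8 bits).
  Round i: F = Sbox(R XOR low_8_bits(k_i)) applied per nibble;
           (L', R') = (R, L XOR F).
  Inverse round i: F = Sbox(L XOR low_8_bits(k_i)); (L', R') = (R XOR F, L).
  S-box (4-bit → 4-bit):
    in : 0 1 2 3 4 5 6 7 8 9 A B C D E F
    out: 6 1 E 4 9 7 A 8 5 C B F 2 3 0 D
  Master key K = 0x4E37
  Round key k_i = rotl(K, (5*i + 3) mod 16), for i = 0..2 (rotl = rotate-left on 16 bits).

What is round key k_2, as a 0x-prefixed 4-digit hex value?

K = 0x4E37
k_0 = rotl(K, (5*0+3) mod 16) = rotl(K, 3) = 0x71BA
k_1 = rotl(K, (5*1+3) mod 16) = rotl(K, 8) = 0x374E
k_2 = rotl(K, (5*2+3) mod 16) = rotl(K, 13) = 0xE9C6

0xE9C6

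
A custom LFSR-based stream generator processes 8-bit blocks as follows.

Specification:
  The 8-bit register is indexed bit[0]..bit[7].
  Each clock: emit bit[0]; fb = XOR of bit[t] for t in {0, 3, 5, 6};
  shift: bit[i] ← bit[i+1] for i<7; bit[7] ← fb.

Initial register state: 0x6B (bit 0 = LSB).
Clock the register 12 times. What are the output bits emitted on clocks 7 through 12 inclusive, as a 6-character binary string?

100010

reg_0 = 0x6B
clock 1: out=1, reg = 0x35
clock 2: out=1, reg = 0x1A
clock 3: out=0, reg = 0x8D
clock 4: out=1, reg = 0x46
clock 5: out=0, reg = 0xA3
clock 6: out=1, reg = 0x51
clock 7: out=1, reg = 0x28
clock 8: out=0, reg = 0x14
clock 9: out=0, reg = 0x0A
clock 10: out=0, reg = 0x85
clock 11: out=1, reg = 0xC2
clock 12: out=0, reg = 0xE1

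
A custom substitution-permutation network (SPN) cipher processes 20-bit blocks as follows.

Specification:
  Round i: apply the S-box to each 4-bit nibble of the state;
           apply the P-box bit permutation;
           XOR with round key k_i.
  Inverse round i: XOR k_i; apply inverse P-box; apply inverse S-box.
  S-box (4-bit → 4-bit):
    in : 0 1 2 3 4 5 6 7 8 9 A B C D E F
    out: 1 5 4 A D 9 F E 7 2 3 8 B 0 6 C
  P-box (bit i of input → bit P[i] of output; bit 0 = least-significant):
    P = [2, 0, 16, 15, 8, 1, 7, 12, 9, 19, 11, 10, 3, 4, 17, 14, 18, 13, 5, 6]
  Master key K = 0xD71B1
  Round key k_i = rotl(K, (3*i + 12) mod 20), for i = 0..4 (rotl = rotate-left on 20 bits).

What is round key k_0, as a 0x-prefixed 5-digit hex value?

K = 0xD71B1
k_0 = rotl(K, (3*0+12) mod 20) = rotl(K, 12) = 0xB1D71

0xB1D71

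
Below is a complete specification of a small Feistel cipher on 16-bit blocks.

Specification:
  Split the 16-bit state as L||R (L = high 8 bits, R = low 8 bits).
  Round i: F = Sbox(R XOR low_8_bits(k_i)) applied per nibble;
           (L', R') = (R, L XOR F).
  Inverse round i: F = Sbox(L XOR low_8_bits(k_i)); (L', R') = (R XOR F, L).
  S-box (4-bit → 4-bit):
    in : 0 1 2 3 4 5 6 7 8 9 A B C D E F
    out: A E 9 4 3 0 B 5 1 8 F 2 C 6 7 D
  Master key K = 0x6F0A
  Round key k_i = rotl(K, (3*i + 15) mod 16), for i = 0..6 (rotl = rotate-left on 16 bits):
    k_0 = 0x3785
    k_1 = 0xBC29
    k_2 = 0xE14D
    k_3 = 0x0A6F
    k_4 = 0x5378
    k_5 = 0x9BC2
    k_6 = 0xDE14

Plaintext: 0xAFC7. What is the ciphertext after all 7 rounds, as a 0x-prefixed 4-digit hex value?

s_0 = plaintext = 0xAFC7
s_1 = Round(s_0, k_0) = 0xC796
s_2 = Round(s_1, k_1) = 0x96EA
s_3 = Round(s_2, k_2) = 0xEA63
s_4 = Round(s_3, k_3) = 0x6346
s_5 = Round(s_4, k_4) = 0x4624
s_6 = Round(s_5, k_5) = 0x243D
s_7 = Round(s_6, k_6) = 0x3DBC

0x3DBC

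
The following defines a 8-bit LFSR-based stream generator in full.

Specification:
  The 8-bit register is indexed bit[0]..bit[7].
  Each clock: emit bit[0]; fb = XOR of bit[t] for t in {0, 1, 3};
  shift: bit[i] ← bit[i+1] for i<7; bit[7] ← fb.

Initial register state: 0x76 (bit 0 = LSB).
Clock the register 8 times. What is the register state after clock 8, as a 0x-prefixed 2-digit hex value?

0xA3

reg_0 = 0x76
clock 1: out=0, reg = 0xBB
clock 2: out=1, reg = 0xDD
clock 3: out=1, reg = 0x6E
clock 4: out=0, reg = 0x37
clock 5: out=1, reg = 0x1B
clock 6: out=1, reg = 0x8D
clock 7: out=1, reg = 0x46
clock 8: out=0, reg = 0xA3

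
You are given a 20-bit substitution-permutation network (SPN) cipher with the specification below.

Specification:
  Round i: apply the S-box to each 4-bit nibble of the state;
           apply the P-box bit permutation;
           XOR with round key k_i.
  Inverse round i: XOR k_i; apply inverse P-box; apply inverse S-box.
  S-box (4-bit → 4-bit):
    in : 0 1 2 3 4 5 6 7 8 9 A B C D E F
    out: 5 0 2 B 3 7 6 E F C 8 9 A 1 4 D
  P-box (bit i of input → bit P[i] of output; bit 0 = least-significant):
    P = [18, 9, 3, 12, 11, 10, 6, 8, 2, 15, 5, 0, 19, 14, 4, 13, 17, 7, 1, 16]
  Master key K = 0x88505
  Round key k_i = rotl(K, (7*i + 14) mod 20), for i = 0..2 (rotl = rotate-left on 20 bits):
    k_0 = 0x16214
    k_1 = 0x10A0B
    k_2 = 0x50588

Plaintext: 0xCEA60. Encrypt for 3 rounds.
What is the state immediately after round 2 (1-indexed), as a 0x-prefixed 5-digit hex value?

s_0 = plaintext = 0xCEA60
s_1 = Round(s_0, k_0) = 0x466CD
s_2 = Round(s_1, k_1) = 0x7CFBB
s_3 = Round(s_2, k_2) = 0x07C2F

0x7CFBB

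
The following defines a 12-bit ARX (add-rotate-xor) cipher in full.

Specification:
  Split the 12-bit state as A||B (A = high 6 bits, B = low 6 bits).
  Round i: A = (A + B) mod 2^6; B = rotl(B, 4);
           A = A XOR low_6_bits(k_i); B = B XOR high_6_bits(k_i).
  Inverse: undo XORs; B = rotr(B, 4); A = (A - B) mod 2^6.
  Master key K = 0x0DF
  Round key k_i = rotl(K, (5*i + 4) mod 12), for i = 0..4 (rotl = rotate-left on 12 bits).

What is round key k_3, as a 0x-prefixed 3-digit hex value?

0xF86

K = 0x0DF
k_0 = rotl(K, (5*0+4) mod 12) = rotl(K, 4) = 0xDF0
k_1 = rotl(K, (5*1+4) mod 12) = rotl(K, 9) = 0xE1B
k_2 = rotl(K, (5*2+4) mod 12) = rotl(K, 2) = 0x37C
k_3 = rotl(K, (5*3+4) mod 12) = rotl(K, 7) = 0xF86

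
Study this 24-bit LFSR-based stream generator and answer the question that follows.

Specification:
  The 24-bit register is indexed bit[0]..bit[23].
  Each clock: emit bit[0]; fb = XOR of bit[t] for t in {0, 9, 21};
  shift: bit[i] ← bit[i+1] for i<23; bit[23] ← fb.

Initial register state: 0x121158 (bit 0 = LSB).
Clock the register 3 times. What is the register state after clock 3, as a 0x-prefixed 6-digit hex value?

reg_0 = 0x121158
clock 1: out=0, reg = 0x0908AC
clock 2: out=0, reg = 0x048456
clock 3: out=0, reg = 0x02422B

0x02422B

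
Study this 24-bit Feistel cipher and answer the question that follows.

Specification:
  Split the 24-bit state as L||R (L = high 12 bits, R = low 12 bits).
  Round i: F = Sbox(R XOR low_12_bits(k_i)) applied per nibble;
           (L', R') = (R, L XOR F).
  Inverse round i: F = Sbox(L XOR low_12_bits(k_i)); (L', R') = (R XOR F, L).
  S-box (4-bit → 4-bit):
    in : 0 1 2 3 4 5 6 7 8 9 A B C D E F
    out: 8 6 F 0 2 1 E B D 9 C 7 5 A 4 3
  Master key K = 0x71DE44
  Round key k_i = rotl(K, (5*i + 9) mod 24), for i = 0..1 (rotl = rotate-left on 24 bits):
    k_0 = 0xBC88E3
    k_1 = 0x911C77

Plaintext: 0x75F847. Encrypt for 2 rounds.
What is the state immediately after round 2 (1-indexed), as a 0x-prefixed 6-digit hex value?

s_0 = plaintext = 0x75F847
s_1 = Round(s_0, k_0) = 0x847F9D
s_2 = Round(s_1, k_1) = 0xF9D80B

0xF9D80B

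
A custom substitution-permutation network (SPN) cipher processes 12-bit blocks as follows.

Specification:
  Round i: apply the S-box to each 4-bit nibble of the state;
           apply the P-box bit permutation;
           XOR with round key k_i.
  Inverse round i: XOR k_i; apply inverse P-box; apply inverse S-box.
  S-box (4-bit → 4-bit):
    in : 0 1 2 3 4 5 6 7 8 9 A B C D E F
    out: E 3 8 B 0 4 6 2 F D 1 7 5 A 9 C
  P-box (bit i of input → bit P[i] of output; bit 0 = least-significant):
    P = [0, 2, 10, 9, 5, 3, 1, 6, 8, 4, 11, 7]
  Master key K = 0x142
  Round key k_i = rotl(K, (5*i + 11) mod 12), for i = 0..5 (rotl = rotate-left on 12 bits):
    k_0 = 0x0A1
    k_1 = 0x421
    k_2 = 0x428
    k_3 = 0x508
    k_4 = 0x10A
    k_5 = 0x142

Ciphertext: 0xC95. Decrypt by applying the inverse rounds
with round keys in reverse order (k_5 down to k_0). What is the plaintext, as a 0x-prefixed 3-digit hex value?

s_0 = ciphertext = 0xC95
s_1 = InvRound(s_0, k_5) = 0x8FB
s_2 = InvRound(s_1, k_4) = 0x8EA
s_3 = InvRound(s_2, k_3) = 0x995
s_4 = InvRound(s_3, k_2) = 0x81B
s_5 = InvRound(s_4, k_1) = 0x6B5
s_6 = InvRound(s_5, k_0) = 0x740

0x740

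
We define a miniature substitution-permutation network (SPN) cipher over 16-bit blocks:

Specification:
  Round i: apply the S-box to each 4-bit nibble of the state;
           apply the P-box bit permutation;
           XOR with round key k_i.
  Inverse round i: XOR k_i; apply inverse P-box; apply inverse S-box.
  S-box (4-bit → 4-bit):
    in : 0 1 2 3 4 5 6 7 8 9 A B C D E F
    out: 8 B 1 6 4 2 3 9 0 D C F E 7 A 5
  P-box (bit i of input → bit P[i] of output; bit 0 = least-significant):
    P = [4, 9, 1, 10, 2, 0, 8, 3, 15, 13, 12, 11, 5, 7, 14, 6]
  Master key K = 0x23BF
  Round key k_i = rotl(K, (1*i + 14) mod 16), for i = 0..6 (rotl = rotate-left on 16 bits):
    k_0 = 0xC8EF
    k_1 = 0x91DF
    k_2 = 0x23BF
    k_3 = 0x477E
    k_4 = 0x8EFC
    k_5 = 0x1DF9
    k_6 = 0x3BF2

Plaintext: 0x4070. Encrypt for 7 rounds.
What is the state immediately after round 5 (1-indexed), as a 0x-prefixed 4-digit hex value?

0x6D32

s_0 = plaintext = 0x4070
s_1 = Round(s_0, k_0) = 0x84E3
s_2 = Round(s_1, k_1) = 0x83D4
s_3 = Round(s_2, k_2) = 0x12B8
s_4 = Round(s_3, k_3) = 0xC693
s_5 = Round(s_4, k_4) = 0x6D32
s_6 = Round(s_5, k_5) = 0xAC48
s_7 = Round(s_6, k_6) = 0x42B2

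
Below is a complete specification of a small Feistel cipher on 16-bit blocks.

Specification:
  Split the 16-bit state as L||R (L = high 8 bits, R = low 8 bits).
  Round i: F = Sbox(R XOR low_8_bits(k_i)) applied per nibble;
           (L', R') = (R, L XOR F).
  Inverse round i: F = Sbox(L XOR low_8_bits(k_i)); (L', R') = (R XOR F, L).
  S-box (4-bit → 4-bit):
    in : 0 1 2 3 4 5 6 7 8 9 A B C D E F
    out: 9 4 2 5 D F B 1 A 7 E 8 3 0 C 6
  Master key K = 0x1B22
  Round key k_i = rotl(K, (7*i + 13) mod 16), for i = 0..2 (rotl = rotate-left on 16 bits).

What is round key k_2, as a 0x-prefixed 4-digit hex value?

0x10D9

K = 0x1B22
k_0 = rotl(K, (7*0+13) mod 16) = rotl(K, 13) = 0x4364
k_1 = rotl(K, (7*1+13) mod 16) = rotl(K, 4) = 0xB221
k_2 = rotl(K, (7*2+13) mod 16) = rotl(K, 11) = 0x10D9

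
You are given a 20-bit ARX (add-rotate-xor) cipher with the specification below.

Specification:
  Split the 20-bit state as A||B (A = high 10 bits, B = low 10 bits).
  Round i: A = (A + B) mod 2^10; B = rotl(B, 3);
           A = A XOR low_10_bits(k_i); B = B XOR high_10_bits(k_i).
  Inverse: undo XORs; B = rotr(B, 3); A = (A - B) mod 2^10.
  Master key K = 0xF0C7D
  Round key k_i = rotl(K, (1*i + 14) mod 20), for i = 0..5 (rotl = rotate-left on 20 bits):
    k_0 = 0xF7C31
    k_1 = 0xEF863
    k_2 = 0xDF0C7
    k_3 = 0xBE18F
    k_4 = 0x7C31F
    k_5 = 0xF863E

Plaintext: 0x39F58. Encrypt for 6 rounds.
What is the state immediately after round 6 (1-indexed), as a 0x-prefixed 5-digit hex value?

0xA9A20

s_0 = plaintext = 0x39F58
s_1 = Round(s_0, k_0) = 0x03919
s_2 = Round(s_1, k_1) = 0x51374
s_3 = Round(s_2, k_2) = 0x1FCDA
s_4 = Round(s_3, k_3) = 0x35829
s_5 = Round(s_4, k_4) = 0xF80B8
s_6 = Round(s_5, k_5) = 0xA9A20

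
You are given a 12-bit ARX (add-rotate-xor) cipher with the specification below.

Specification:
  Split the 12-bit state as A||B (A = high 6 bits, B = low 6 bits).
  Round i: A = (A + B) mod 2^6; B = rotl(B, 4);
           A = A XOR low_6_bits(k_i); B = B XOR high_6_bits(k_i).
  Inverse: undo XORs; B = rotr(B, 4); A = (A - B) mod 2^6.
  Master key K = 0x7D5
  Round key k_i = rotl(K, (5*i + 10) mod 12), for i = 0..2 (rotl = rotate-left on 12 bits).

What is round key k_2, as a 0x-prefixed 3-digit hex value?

K = 0x7D5
k_0 = rotl(K, (5*0+10) mod 12) = rotl(K, 10) = 0x5F5
k_1 = rotl(K, (5*1+10) mod 12) = rotl(K, 3) = 0xEAB
k_2 = rotl(K, (5*2+10) mod 12) = rotl(K, 8) = 0x57D

0x57D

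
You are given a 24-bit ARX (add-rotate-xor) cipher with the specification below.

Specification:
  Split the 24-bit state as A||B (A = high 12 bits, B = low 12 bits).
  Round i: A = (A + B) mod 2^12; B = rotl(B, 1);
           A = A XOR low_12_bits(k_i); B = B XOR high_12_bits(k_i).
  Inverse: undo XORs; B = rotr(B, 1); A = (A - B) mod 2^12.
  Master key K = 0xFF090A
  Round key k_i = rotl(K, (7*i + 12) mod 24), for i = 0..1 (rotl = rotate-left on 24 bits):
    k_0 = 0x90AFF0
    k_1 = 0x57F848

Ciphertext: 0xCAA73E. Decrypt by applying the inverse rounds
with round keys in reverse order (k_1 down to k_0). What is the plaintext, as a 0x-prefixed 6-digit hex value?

0x41D015

s_0 = ciphertext = 0xCAA73E
s_1 = InvRound(s_0, k_1) = 0xBC2920
s_2 = InvRound(s_1, k_0) = 0x41D015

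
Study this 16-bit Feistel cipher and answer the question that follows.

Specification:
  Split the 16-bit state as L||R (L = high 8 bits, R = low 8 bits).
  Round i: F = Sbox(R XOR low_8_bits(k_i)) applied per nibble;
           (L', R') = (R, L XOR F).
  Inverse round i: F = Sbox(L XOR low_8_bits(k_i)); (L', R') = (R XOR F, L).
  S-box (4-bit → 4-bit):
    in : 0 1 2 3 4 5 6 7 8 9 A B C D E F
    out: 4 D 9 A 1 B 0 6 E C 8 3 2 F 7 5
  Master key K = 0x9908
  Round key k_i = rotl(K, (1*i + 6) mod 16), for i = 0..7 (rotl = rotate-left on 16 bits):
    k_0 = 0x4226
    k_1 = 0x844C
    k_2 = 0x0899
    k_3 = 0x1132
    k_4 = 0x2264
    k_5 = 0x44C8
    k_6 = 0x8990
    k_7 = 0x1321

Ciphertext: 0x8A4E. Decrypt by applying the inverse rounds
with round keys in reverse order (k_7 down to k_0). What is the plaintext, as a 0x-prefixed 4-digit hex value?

s_0 = ciphertext = 0x8A4E
s_1 = InvRound(s_0, k_7) = 0xCD8A
s_2 = InvRound(s_1, k_6) = 0x35CD
s_3 = InvRound(s_2, k_5) = 0x9235
s_4 = InvRound(s_3, k_4) = 0x6592
s_5 = InvRound(s_4, k_3) = 0x2465
s_6 = InvRound(s_5, k_2) = 0x5A24
s_7 = InvRound(s_6, k_1) = 0xF45A
s_8 = InvRound(s_7, k_0) = 0xA3F4

0xA3F4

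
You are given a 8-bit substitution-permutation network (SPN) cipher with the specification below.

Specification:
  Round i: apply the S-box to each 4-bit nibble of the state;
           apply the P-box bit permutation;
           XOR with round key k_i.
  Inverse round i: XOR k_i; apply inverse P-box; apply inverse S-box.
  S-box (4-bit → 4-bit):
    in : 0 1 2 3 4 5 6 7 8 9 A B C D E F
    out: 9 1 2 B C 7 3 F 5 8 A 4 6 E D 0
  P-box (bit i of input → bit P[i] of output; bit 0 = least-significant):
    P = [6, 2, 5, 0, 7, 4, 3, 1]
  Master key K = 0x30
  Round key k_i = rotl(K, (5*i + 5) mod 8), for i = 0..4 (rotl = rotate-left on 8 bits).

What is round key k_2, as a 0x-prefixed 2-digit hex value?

0x18

K = 0x30
k_0 = rotl(K, (5*0+5) mod 8) = rotl(K, 5) = 0x06
k_1 = rotl(K, (5*1+5) mod 8) = rotl(K, 2) = 0xC0
k_2 = rotl(K, (5*2+5) mod 8) = rotl(K, 7) = 0x18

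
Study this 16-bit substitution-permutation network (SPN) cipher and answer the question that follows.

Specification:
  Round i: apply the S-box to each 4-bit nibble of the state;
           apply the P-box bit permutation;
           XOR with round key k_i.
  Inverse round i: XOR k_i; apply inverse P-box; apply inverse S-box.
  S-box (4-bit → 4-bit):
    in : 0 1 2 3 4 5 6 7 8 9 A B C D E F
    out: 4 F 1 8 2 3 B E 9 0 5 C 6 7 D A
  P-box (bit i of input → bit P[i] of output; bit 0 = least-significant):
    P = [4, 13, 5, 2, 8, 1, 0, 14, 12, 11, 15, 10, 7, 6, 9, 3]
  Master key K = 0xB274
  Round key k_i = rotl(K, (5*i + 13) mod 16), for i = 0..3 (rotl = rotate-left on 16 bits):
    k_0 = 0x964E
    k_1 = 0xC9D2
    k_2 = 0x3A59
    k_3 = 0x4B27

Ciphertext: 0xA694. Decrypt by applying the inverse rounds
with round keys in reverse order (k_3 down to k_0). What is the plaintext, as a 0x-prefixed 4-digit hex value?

s_0 = ciphertext = 0xA694
s_1 = InvRound(s_0, k_3) = 0x271D
s_2 = InvRound(s_1, k_2) = 0x4623
s_3 = InvRound(s_2, k_1) = 0xD7AA
s_4 = InvRound(s_3, k_0) = 0x598B

0x598B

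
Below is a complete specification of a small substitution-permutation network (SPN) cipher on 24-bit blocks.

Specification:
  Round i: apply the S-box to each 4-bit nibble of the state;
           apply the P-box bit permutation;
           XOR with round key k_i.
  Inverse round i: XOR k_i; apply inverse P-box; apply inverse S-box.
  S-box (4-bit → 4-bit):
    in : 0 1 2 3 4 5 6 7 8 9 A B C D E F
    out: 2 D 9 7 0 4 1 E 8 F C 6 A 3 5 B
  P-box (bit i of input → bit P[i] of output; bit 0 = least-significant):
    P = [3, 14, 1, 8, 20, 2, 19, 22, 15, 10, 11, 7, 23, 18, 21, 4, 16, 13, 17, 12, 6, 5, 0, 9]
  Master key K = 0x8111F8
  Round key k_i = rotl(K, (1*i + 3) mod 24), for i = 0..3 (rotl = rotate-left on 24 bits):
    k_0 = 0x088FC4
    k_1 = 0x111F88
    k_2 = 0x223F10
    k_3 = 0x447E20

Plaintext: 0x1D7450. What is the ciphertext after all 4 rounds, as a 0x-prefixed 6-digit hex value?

s_0 = plaintext = 0x1D7450
s_1 = Round(s_0, k_0) = 0x25ED95
s_2 = Round(s_1, k_1) = 0xEB99CE
s_3 = Round(s_2, k_2) = 0xC493CF
s_4 = Round(s_3, k_3) = 0xA0B11C

0xA0B11C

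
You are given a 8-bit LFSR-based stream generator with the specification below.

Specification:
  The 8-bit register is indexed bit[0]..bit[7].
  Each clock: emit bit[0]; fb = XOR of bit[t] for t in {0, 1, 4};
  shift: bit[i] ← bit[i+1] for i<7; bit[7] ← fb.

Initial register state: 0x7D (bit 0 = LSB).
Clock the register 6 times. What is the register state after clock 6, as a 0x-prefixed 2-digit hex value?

0x11

reg_0 = 0x7D
clock 1: out=1, reg = 0x3E
clock 2: out=0, reg = 0x1F
clock 3: out=1, reg = 0x8F
clock 4: out=1, reg = 0x47
clock 5: out=1, reg = 0x23
clock 6: out=1, reg = 0x11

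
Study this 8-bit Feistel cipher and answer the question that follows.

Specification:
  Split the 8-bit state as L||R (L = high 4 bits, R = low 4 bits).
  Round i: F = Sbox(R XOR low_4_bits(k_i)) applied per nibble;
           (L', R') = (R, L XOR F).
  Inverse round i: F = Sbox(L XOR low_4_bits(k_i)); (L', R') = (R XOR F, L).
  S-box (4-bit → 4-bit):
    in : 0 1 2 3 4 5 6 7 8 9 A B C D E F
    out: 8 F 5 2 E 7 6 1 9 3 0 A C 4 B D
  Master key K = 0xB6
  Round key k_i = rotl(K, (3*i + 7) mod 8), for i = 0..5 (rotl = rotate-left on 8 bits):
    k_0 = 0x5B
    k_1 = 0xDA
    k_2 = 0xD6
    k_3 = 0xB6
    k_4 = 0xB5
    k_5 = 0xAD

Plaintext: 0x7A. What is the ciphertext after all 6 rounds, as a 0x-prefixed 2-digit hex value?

s_0 = plaintext = 0x7A
s_1 = Round(s_0, k_0) = 0xA8
s_2 = Round(s_1, k_1) = 0x8F
s_3 = Round(s_2, k_2) = 0xFB
s_4 = Round(s_3, k_3) = 0xBB
s_5 = Round(s_4, k_4) = 0xB0
s_6 = Round(s_5, k_5) = 0x0F

0x0F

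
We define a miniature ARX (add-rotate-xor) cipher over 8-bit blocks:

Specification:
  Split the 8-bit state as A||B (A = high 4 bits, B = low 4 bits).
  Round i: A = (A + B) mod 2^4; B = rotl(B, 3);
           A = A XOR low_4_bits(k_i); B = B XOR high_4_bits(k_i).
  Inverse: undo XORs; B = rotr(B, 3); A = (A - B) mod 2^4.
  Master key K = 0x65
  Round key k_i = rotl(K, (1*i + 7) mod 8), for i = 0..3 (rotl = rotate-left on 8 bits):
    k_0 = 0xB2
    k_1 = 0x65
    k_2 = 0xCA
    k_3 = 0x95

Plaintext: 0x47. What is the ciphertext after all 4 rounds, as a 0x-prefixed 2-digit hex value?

0x26

s_0 = plaintext = 0x47
s_1 = Round(s_0, k_0) = 0x90
s_2 = Round(s_1, k_1) = 0xC6
s_3 = Round(s_2, k_2) = 0x8F
s_4 = Round(s_3, k_3) = 0x26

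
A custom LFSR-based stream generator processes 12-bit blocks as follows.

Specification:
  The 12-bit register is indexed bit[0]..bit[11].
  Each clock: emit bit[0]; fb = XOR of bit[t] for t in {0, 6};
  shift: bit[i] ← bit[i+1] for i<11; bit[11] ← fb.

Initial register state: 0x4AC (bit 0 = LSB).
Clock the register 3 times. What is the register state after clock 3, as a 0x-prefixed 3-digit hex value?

reg_0 = 0x4AC
clock 1: out=0, reg = 0x256
clock 2: out=0, reg = 0x92B
clock 3: out=1, reg = 0xC95

0xC95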